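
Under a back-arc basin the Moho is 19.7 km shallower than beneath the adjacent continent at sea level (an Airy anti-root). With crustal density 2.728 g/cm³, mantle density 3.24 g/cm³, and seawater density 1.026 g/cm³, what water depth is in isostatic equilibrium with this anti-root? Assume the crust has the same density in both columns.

Replacing a thickness d of crust by seawater at the top must be balanced by replacing crust with mantle at the base: d (ρ_c − ρ_w) = a (ρ_m − ρ_c).
d = a (ρ_m − ρ_c)/(ρ_c − ρ_w) = 19.7 km × 0.512/1.702 = 5.93 km.

5.93 km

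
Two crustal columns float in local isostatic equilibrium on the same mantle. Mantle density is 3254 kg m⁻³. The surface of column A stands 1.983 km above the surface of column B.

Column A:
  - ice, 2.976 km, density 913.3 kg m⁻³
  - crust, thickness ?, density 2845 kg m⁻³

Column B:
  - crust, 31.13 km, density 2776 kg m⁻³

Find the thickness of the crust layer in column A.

Take the compensation level at the base of the deeper column (depth z_c below the surface of column A) and equate Σ ρ_i t_i down to z_c; mantle fills any gap and the z_c terms cancel.
Column A: 2.976×913.3 + x×2845 + (z_c − 2.976 − x)×3254
Column B: 1.983×0 + 31.13×2776 + (z_c − 1.983 − 31.13)×3254
The z_c×3254 term appears on both sides and cancels. Collect the known terms of each column as K = Σ(ρt)_known − 3254 × (depth of known layers): K_A = 2717.9808 − 3254×2.976 = −6965.9232; K_B = 86416.88 − 3254×(1.983 + 31.13) = −21332.822.
Balance: K_A − x×(3254 − 2845) = K_B, so x = (K_A − K_B)/(3254 − 2845) = 14366.9/409 = 35.1 km.

35.1 km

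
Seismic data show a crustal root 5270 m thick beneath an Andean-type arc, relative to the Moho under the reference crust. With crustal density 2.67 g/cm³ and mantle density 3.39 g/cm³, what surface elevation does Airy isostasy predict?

By Archimedes' principle applied to the lithosphere: ρ_c h = (ρ_m − ρ_c) r.
h = r (ρ_m − ρ_c) / ρ_c = 5270 m × (3.39 − 2.67) / 2.67 = 1420 m.

1420 m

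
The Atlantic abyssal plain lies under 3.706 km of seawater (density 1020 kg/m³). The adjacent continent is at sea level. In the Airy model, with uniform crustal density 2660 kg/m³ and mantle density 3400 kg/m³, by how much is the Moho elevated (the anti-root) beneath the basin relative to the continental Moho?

For local isostatic compensation: replacing crust with seawater at the top is compensated by replacing crust with mantle at the base: d (ρ_c − ρ_w) = a (ρ_m − ρ_c).
a = d (ρ_c − ρ_w)/(ρ_m − ρ_c) = 3.706 km × 1640/740 = 8.21 km.

8.21 km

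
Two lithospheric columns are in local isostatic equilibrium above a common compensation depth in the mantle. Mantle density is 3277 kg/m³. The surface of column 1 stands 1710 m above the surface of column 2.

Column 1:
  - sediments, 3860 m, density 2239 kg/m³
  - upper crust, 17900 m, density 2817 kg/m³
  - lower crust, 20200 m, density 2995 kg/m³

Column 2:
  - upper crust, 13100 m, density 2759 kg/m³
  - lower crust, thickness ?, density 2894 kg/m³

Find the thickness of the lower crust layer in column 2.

14500 m

Take the compensation level at the base of the deeper column (depth z_c below the surface of column 1) and equate Σ ρ_i t_i down to z_c; mantle fills any gap and the z_c terms cancel.
Column 1: 3860×2239 + 17900×2817 + 20200×2995 + (z_c − 41960)×3277
Column 2: 1710×0 + 13100×2759 + x×2894 + (z_c − 1710 − 13100 − x)×3277
The z_c×3277 term appears on both sides and cancels. Collect the known terms of each column as K = Σ(ρt)_known − 3277 × (depth of known layers): K_1 = 119565840 − 3277×41960 = −17937080; K_2 = 36142900 − 3277×(1710 + 13100) = −12389470.
Balance: K_1 = K_2 − x×(3277 − 2894), so x = (K_2 − K_1)/(3277 − 2894) = 5547610/383 = 14500 m.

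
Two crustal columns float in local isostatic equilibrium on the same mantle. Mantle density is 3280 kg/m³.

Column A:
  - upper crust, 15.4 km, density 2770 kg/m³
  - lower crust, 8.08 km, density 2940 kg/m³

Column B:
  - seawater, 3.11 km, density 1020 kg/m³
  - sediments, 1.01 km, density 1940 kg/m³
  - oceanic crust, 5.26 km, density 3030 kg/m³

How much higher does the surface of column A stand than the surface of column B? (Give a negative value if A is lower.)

For any compensation level in the mantle, the mantle terms cancel and isostasy reduces to e = (Σt_A − Σt_B) − (Σ(ρt)_A − Σ(ρt)_B) / ρ_m.
Σt_A = 23.48 km; Σt_B = 9.38 km; Σ(ρt)_A = 66413.2; Σ(ρt)_B = 21069.4 (in km·kg/m³).
e = (23.48 − 9.38) − (66413.2 − 21069.4) / 3280 = 0.276 km.

0.276 km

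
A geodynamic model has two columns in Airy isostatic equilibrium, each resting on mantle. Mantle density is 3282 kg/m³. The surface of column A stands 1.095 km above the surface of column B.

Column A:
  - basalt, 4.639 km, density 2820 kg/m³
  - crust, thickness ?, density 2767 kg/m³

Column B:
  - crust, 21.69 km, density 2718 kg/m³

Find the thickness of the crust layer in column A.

Take the compensation level at the base of the deeper column (depth z_c below the surface of column A) and equate Σ ρ_i t_i down to z_c; mantle fills any gap and the z_c terms cancel.
Column A: 4.639×2820 + x×2767 + (z_c − 4.639 − x)×3282
Column B: 1.095×0 + 21.69×2718 + (z_c − 1.095 − 21.69)×3282
The z_c×3282 term appears on both sides and cancels. Collect the known terms of each column as K = Σ(ρt)_known − 3282 × (depth of known layers): K_A = 13081.98 − 3282×4.639 = −2143.218; K_B = 58953.42 − 3282×(1.095 + 21.69) = −15826.95.
Balance: K_A − x×(3282 − 2767) = K_B, so x = (K_A − K_B)/(3282 − 2767) = 13683.7/515 = 26.6 km.

26.6 km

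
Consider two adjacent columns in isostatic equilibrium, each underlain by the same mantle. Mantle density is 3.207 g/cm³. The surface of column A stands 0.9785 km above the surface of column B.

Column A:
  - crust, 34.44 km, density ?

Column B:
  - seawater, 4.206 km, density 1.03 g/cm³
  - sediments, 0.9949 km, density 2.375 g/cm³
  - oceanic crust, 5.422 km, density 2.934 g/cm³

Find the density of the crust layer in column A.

Take the compensation level at the base of the deeper column (depth z_c below the surface of column A) and equate Σ ρ_i t_i down to z_c; mantle fills any gap and the z_c terms cancel.
Column A: 34.44×ρ + (z_c − 34.44)×3.207
Column B: 0.9785×0 + 4.206×1.03 + 0.9949×2.375 + 5.422×2.934 + (z_c − 0.9785 − 10.6229)×3.207
The z_c×3.207 term appears on both sides and cancels. Collect the known terms of each column as K = Σ(ρt)_known − 3.207 × (depth of known layers): K_A = 0 − 3.207×34.44 = −110.44908; K_B = 22.6032155 − 3.207×(0.9785 + 10.6229) = −14.6024743.
Balance: K_A + 34.44×ρ = K_B, so ρ = (K_B − K_A)/34.44 = 95.8466/34.44 = 2.78 g/cm³.

2.78 g/cm³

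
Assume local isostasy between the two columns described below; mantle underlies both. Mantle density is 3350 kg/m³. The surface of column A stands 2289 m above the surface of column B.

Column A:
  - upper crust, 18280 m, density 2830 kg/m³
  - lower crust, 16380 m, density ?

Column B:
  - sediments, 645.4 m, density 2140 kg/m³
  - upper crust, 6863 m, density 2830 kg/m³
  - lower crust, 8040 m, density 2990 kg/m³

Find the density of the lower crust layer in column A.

Take the compensation level at the base of the deeper column (depth z_c below the surface of column A) and equate Σ ρ_i t_i down to z_c; mantle fills any gap and the z_c terms cancel.
Column A: 18280×2830 + 16380×ρ + (z_c − 34660)×3350
Column B: 2289×0 + 645.4×2140 + 6863×2830 + 8040×2990 + (z_c − 2289 − 15548.4)×3350
The z_c×3350 term appears on both sides and cancels. Collect the known terms of each column as K = Σ(ρt)_known − 3350 × (depth of known layers): K_A = 51732400 − 3350×34660 = −64378600; K_B = 44843046 − 3350×(2289 + 15548.4) = −14912244.
Balance: K_A + 16380×ρ = K_B, so ρ = (K_B − K_A)/16380 = 49466400/16380 = 3020 kg/m³.

3020 kg/m³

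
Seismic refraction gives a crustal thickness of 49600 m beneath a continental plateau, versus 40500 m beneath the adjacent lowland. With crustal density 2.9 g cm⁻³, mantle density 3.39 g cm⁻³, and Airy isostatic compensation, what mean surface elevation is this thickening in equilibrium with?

Excess crust Δ = 49600 m − 40500 m = 9100 m, split between elevation h and root r with h + r = Δ.
Airy balance ρ_c h = (ρ_m − ρ_c) r gives r = h ρ_c/(ρ_m − ρ_c), so h (1 + ρ_c/(ρ_m − ρ_c)) = Δ, i.e. h = Δ (ρ_m − ρ_c)/ρ_m.
h = 9100 m × 0.49/3.39 = 1320 m.

1320 m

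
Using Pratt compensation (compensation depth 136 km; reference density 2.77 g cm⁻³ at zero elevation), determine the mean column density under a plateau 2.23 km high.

Pratt balance: ρ_ref D = ρ (D + h).
ρ = ρ_ref D/(D + h) = 2.77 × 136 km/(136 km + 2.23 km) = 2.73 g cm⁻³.

2.73 g cm⁻³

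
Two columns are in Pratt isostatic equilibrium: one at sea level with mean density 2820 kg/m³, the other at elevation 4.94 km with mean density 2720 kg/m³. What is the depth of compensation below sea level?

ρ_ref D = ρ (D + h) → D (ρ_ref − ρ) = ρ h.
D = ρ h/(ρ_ref − ρ) = 2720 × 4.94 km/(2820 − 2720) = 134 km.

134 km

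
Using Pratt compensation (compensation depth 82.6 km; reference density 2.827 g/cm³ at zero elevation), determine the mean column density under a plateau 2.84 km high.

2.73 g/cm³

Pratt balance: ρ_ref D = ρ (D + h).
ρ = ρ_ref D/(D + h) = 2.827 × 82.6 km/(82.6 km + 2.84 km) = 2.73 g/cm³.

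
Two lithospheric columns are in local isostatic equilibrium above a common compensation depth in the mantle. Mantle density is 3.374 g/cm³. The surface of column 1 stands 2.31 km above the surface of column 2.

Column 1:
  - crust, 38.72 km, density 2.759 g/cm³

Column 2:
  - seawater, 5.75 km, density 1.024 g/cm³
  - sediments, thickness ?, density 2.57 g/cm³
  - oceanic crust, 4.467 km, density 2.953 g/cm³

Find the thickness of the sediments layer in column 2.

0.778 km

Take the compensation level at the base of the deeper column (depth z_c below the surface of column 1) and equate Σ ρ_i t_i down to z_c; mantle fills any gap and the z_c terms cancel.
Column 1: 38.72×2.759 + (z_c − 38.72)×3.374
Column 2: 2.31×0 + 5.75×1.024 + x×2.57 + 4.467×2.953 + (z_c − 2.31 − 10.217 − x)×3.374
The z_c×3.374 term appears on both sides and cancels. Collect the known terms of each column as K = Σ(ρt)_known − 3.374 × (depth of known layers): K_1 = 106.82848 − 3.374×38.72 = −23.8128; K_2 = 19.079051 − 3.374×(2.31 + 10.217) = −23.187047.
Balance: K_1 = K_2 − x×(3.374 − 2.57), so x = (K_2 − K_1)/(3.374 − 2.57) = 0.625753/0.804 = 0.778 km.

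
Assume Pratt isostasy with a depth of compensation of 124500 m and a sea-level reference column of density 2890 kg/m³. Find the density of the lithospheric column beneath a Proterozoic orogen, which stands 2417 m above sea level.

Pratt balance: ρ_ref D = ρ (D + h).
ρ = ρ_ref D/(D + h) = 2890 × 124500 m/(124500 m + 2417 m) = 2830 kg/m³.

2830 kg/m³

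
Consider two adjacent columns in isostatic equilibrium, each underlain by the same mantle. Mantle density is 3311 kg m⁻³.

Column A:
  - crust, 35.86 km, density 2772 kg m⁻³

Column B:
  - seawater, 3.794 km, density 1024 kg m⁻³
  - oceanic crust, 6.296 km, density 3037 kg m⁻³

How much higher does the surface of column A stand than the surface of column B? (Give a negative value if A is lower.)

For any compensation level in the mantle, the mantle terms cancel and isostasy reduces to e = (Σt_A − Σt_B) − (Σ(ρt)_A − Σ(ρt)_B) / ρ_m.
Σt_A = 35.86 km; Σt_B = 10.09 km; Σ(ρt)_A = 99403.92; Σ(ρt)_B = 23006.008 (in km·kg m⁻³).
e = (35.86 − 10.09) − (99403.92 − 23006.008) / 3311 = 2.7 km.

2.7 km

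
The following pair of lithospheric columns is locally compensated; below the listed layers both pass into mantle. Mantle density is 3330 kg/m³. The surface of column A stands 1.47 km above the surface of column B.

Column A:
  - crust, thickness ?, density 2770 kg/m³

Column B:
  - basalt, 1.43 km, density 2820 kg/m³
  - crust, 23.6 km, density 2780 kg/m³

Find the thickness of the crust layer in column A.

Take the compensation level at the base of the deeper column (depth z_c below the surface of column A) and equate Σ ρ_i t_i down to z_c; mantle fills any gap and the z_c terms cancel.
Column A: x×2770 + (z_c − 0 − x)×3330
Column B: 1.47×0 + 1.43×2820 + 23.6×2780 + (z_c − 1.47 − 25.03)×3330
The z_c×3330 term appears on both sides and cancels. Collect the known terms of each column as K = Σ(ρt)_known − 3330 × (depth of known layers): K_A = 0 − 3330×0 = 0; K_B = 69640.6 − 3330×(1.47 + 25.03) = −18604.4.
Balance: K_A − x×(3330 − 2770) = K_B, so x = (K_A − K_B)/(3330 − 2770) = 18604.4/560 = 33.2 km.

33.2 km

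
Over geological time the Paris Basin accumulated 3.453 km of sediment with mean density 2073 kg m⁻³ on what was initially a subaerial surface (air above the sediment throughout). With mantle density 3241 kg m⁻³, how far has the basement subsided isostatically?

Subaerial load: s = t ρ_sed / ρ_m = 3.453 km × 2073/3241 = 2.21 km.

2.21 km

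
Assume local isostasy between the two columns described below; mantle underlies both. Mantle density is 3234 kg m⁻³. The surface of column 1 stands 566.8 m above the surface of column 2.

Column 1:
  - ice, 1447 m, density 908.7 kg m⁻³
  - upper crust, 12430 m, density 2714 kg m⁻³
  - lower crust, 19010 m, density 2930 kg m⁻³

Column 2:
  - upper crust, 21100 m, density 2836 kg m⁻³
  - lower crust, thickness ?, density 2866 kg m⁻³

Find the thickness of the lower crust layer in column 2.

Take the compensation level at the base of the deeper column (depth z_c below the surface of column 1) and equate Σ ρ_i t_i down to z_c; mantle fills any gap and the z_c terms cancel.
Column 1: 1447×908.7 + 12430×2714 + 19010×2930 + (z_c − 32887)×3234
Column 2: 566.8×0 + 21100×2836 + x×2866 + (z_c − 566.8 − 21100 − x)×3234
The z_c×3234 term appears on both sides and cancels. Collect the known terms of each column as K = Σ(ρt)_known − 3234 × (depth of known layers): K_1 = 90749208.9 − 3234×32887 = −15607349.1; K_2 = 59839600 − 3234×(566.8 + 21100) = −10230831.2.
Balance: K_1 = K_2 − x×(3234 − 2866), so x = (K_2 − K_1)/(3234 − 2866) = 5376520/368 = 14600 m.

14600 m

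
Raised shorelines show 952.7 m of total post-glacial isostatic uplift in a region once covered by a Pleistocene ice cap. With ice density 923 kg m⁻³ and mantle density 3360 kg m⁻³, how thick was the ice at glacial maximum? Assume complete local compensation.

3470 m

u = t ρ_ice/ρ_m → t = u ρ_m/ρ_ice = 952.7 m × 3360/923 = 3470 m.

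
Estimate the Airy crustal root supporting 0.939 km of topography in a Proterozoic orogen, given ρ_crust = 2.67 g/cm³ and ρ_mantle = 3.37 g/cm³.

Isostatic balance requires: the weight of the topography is balanced by the buoyancy of the root, ρ_c h = (ρ_m − ρ_c) r.
r = h · ρ_c / (ρ_m − ρ_c) = 0.939 km × 2.67 / (3.37 − 2.67) = 3.58 km.

3.58 km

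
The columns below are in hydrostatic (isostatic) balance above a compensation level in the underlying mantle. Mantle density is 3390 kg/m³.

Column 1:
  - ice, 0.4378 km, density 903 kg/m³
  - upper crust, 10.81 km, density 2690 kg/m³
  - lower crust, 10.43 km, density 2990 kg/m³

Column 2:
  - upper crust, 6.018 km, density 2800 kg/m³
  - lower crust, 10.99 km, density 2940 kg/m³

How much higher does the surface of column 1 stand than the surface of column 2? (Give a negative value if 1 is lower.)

For any compensation level in the mantle, the mantle terms cancel and isostasy reduces to e = (Σt_1 − Σt_2) − (Σ(ρt)_1 − Σ(ρt)_2) / ρ_m.
Σt_1 = 21.6778 km; Σt_2 = 17.008 km; Σ(ρt)_1 = 60659.9334; Σ(ρt)_2 = 49161 (in km·kg/m³).
e = (21.6778 − 17.008) − (60659.9334 − 49161) / 3390 = 1.28 km.

1.28 km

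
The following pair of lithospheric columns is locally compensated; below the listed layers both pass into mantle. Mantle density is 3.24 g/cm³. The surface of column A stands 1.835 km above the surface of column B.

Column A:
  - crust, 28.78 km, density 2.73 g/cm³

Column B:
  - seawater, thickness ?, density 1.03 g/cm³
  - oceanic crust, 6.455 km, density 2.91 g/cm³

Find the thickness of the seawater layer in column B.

2.99 km

Take the compensation level at the base of the deeper column (depth z_c below the surface of column A) and equate Σ ρ_i t_i down to z_c; mantle fills any gap and the z_c terms cancel.
Column A: 28.78×2.73 + (z_c − 28.78)×3.24
Column B: 1.835×0 + x×1.03 + 6.455×2.91 + (z_c − 1.835 − 6.455 − x)×3.24
The z_c×3.24 term appears on both sides and cancels. Collect the known terms of each column as K = Σ(ρt)_known − 3.24 × (depth of known layers): K_A = 78.5694 − 3.24×28.78 = −14.6778; K_B = 18.78405 − 3.24×(1.835 + 6.455) = −8.07555.
Balance: K_A = K_B − x×(3.24 − 1.03), so x = (K_B − K_A)/(3.24 − 1.03) = 6.60225/2.21 = 2.99 km.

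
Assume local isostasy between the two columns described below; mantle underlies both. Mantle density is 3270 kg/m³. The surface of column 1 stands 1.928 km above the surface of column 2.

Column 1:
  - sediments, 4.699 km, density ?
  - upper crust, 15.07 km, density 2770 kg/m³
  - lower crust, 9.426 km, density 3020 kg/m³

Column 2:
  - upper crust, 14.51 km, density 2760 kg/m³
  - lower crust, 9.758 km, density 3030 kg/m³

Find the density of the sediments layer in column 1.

Take the compensation level at the base of the deeper column (depth z_c below the surface of column 1) and equate Σ ρ_i t_i down to z_c; mantle fills any gap and the z_c terms cancel.
Column 1: 4.699×ρ + 15.07×2770 + 9.426×3020 + (z_c − 29.195)×3270
Column 2: 1.928×0 + 14.51×2760 + 9.758×3030 + (z_c − 1.928 − 24.268)×3270
The z_c×3270 term appears on both sides and cancels. Collect the known terms of each column as K = Σ(ρt)_known − 3270 × (depth of known layers): K_1 = 70210.42 − 3270×29.195 = −25257.23; K_2 = 69614.34 − 3270×(1.928 + 24.268) = −16046.58.
Balance: K_1 + 4.699×ρ = K_2, so ρ = (K_2 − K_1)/4.699 = 9210.65/4.699 = 1960 kg/m³.

1960 kg/m³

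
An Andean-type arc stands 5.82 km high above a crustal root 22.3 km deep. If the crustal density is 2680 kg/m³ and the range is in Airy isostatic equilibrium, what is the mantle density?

Airy balance: ρ_c h = (ρ_m − ρ_c) r → ρ_m = ρ_c (1 + h/r).
ρ_m = 2680 × (1 + 5.82 km/22.3 km) = 3380 kg/m³.

3380 kg/m³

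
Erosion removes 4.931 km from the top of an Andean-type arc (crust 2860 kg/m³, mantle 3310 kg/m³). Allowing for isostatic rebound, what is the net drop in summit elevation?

Rebound u = e ρ_c/ρ_m = 4.931 km × 2860/3310 = 4.261 km.
Net surface drop = e − u = 4.931 km − 4.261 km = e (ρ_m − ρ_c)/ρ_m = 0.67 km.

0.67 km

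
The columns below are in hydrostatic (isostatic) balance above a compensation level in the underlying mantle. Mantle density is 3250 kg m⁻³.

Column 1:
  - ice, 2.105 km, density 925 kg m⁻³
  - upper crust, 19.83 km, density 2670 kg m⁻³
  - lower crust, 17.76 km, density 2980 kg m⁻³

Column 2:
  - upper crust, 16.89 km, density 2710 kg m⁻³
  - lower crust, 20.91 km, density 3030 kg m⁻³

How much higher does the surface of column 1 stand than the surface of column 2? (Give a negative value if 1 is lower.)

For any compensation level in the mantle, the mantle terms cancel and isostasy reduces to e = (Σt_1 − Σt_2) − (Σ(ρt)_1 − Σ(ρt)_2) / ρ_m.
Σt_1 = 39.695 km; Σt_2 = 37.8 km; Σ(ρt)_1 = 107818.025; Σ(ρt)_2 = 109129.2 (in km·kg m⁻³).
e = (39.695 − 37.8) − (107818.025 − 109129.2) / 3250 = 2.3 km.

2.3 km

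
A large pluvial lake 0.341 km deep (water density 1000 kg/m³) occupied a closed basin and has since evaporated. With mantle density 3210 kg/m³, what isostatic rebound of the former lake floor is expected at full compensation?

0.106 km

u = d ρ_w/ρ_m = 0.341 km × 1000/3210 = 0.106 km.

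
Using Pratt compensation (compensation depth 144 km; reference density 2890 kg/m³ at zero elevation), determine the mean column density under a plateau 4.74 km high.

Pratt balance: ρ_ref D = ρ (D + h).
ρ = ρ_ref D/(D + h) = 2890 × 144 km/(144 km + 4.74 km) = 2800 kg/m³.

2800 kg/m³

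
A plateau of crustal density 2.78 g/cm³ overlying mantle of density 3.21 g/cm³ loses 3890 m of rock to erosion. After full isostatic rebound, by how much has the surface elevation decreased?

521 m

Rebound u = e ρ_c/ρ_m = 3890 m × 2.78/3.21 = 3369 m.
Net surface drop = e − u = 3890 m − 3369 m = e (ρ_m − ρ_c)/ρ_m = 521 m.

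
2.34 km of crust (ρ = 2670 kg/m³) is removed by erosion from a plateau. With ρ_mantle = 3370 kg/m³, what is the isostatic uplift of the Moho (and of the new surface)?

Unloading: uplift u = e ρ_c/ρ_m = 2.34 km × 2670/3370 = 1.85 km.

1.85 km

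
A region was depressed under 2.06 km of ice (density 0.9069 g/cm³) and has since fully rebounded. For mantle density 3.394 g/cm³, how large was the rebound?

Removing the load lets mantle flow back in; uplift u satisfies ρ_ice t = ρ_m u.
u = t ρ_ice/ρ_m = 2.06 km × 0.9069/3.394 = 0.55 km.

0.55 km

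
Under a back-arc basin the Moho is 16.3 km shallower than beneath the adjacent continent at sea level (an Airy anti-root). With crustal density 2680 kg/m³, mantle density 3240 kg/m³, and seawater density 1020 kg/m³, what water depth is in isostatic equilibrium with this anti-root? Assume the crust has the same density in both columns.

Replacing a thickness d of crust by seawater at the top must be balanced by replacing crust with mantle at the base: d (ρ_c − ρ_w) = a (ρ_m − ρ_c).
d = a (ρ_m − ρ_c)/(ρ_c − ρ_w) = 16.3 km × 560/1660 = 5.5 km.

5.5 km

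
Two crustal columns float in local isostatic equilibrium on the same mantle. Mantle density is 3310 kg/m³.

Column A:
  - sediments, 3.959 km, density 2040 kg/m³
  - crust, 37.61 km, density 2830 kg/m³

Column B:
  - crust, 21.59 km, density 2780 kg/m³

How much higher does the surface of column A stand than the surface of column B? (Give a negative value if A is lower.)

3.52 km

For any compensation level in the mantle, the mantle terms cancel and isostasy reduces to e = (Σt_A − Σt_B) − (Σ(ρt)_A − Σ(ρt)_B) / ρ_m.
Σt_A = 41.569 km; Σt_B = 21.59 km; Σ(ρt)_A = 114512.66; Σ(ρt)_B = 60020.2 (in km·kg/m³).
e = (41.569 − 21.59) − (114512.66 − 60020.2) / 3310 = 3.52 km.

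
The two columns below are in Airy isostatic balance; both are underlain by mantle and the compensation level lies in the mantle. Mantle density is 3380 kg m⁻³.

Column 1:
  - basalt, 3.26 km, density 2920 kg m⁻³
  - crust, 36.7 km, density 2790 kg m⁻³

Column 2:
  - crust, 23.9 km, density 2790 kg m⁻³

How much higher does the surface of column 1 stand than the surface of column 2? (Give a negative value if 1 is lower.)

2.68 km

For any compensation level in the mantle, the mantle terms cancel and isostasy reduces to e = (Σt_1 − Σt_2) − (Σ(ρt)_1 − Σ(ρt)_2) / ρ_m.
Σt_1 = 39.96 km; Σt_2 = 23.9 km; Σ(ρt)_1 = 111912.2; Σ(ρt)_2 = 66681 (in km·kg m⁻³).
e = (39.96 − 23.9) − (111912.2 − 66681) / 3380 = 2.68 km.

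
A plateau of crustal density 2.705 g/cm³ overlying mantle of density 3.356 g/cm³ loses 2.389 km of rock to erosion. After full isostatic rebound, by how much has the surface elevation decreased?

0.463 km

Rebound u = e ρ_c/ρ_m = 2.389 km × 2.705/3.356 = 1.926 km.
Net surface drop = e − u = 2.389 km − 1.926 km = e (ρ_m − ρ_c)/ρ_m = 0.463 km.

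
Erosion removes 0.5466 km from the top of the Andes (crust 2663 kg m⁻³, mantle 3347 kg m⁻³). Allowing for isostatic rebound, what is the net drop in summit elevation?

Rebound u = e ρ_c/ρ_m = 0.5466 km × 2663/3347 = 0.4349 km.
Net surface drop = e − u = 0.5466 km − 0.4349 km = e (ρ_m − ρ_c)/ρ_m = 0.112 km.

0.112 km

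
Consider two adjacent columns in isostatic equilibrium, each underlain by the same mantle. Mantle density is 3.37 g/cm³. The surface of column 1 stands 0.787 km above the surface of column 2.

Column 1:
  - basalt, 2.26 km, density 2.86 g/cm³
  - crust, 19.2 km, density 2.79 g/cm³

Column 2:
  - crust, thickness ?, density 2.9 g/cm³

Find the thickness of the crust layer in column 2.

20.5 km

Take the compensation level at the base of the deeper column (depth z_c below the surface of column 1) and equate Σ ρ_i t_i down to z_c; mantle fills any gap and the z_c terms cancel.
Column 1: 2.26×2.86 + 19.2×2.79 + (z_c − 21.46)×3.37
Column 2: 0.787×0 + x×2.9 + (z_c − 0.787 − 0 − x)×3.37
The z_c×3.37 term appears on both sides and cancels. Collect the known terms of each column as K = Σ(ρt)_known − 3.37 × (depth of known layers): K_1 = 60.0316 − 3.37×21.46 = −12.2886; K_2 = 0 − 3.37×(0.787 + 0) = −2.65219.
Balance: K_1 = K_2 − x×(3.37 − 2.9), so x = (K_2 − K_1)/(3.37 − 2.9) = 9.63641/0.47 = 20.5 km.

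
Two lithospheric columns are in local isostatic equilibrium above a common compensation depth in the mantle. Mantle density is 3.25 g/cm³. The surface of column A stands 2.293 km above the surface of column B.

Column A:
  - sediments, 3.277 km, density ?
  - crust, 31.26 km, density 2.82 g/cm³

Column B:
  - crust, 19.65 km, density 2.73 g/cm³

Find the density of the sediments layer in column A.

1.96 g/cm³

Take the compensation level at the base of the deeper column (depth z_c below the surface of column A) and equate Σ ρ_i t_i down to z_c; mantle fills any gap and the z_c terms cancel.
Column A: 3.277×ρ + 31.26×2.82 + (z_c − 34.537)×3.25
Column B: 2.293×0 + 19.65×2.73 + (z_c − 2.293 − 19.65)×3.25
The z_c×3.25 term appears on both sides and cancels. Collect the known terms of each column as K = Σ(ρt)_known − 3.25 × (depth of known layers): K_A = 88.1532 − 3.25×34.537 = −24.09205; K_B = 53.6445 − 3.25×(2.293 + 19.65) = −17.67025.
Balance: K_A + 3.277×ρ = K_B, so ρ = (K_B − K_A)/3.277 = 6.4218/3.277 = 1.96 g/cm³.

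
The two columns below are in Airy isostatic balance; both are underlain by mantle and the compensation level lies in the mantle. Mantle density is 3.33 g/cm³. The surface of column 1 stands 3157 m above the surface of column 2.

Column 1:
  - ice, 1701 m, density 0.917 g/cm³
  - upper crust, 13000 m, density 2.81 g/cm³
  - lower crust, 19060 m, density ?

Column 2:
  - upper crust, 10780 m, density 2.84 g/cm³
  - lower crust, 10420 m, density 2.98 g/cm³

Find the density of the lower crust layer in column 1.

2.88 g/cm³

Take the compensation level at the base of the deeper column (depth z_c below the surface of column 1) and equate Σ ρ_i t_i down to z_c; mantle fills any gap and the z_c terms cancel.
Column 1: 1701×0.917 + 13000×2.81 + 19060×ρ + (z_c − 33761)×3.33
Column 2: 3157×0 + 10780×2.84 + 10420×2.98 + (z_c − 3157 − 21200)×3.33
The z_c×3.33 term appears on both sides and cancels. Collect the known terms of each column as K = Σ(ρt)_known − 3.33 × (depth of known layers): K_1 = 38089.817 − 3.33×33761 = −74334.313; K_2 = 61666.8 − 3.33×(3157 + 21200) = −19442.01.
Balance: K_1 + 19060×ρ = K_2, so ρ = (K_2 − K_1)/19060 = 54892.3/19060 = 2.88 g/cm³.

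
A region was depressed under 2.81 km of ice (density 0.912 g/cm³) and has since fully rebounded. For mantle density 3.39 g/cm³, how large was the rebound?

Removing the load lets mantle flow back in; uplift u satisfies ρ_ice t = ρ_m u.
u = t ρ_ice/ρ_m = 2.81 km × 0.912/3.39 = 0.756 km.

0.756 km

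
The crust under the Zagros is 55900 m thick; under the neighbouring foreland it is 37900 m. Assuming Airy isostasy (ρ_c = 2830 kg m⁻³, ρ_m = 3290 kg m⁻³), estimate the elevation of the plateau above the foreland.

Excess crust Δ = 55900 m − 37900 m = 18000 m, split between elevation h and root r with h + r = Δ.
Airy balance ρ_c h = (ρ_m − ρ_c) r gives r = h ρ_c/(ρ_m − ρ_c), so h (1 + ρ_c/(ρ_m − ρ_c)) = Δ, i.e. h = Δ (ρ_m − ρ_c)/ρ_m.
h = 18000 m × 460/3290 = 2520 m.

2520 m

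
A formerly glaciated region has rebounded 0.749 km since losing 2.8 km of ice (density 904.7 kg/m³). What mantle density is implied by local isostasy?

ρ_m = ρ_ice t / u = 904.7 × 2.8 km/0.749 km = 3380 kg/m³.

3380 kg/m³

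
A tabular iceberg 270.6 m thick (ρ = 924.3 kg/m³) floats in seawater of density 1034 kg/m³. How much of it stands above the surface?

Floating equilibrium: submerged depth d = t ρ_obj/ρ_fluid = 270.6 m × 924.3/1034 = 241.9 m.
Freeboard = t − d = 270.6 m − 241.9 m = 28.7 m.

28.7 m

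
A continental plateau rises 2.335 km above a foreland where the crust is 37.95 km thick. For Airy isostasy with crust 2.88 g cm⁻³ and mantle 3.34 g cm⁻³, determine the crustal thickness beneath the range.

54.9 km

Root depth r = h ρ_c / (ρ_m − ρ_c) = 2.335 km × 2.88 / 0.46 = 14.62 km.
Total thickness = T + h + r = 37.95 km + 2.335 km + 14.62 km = 54.9 km.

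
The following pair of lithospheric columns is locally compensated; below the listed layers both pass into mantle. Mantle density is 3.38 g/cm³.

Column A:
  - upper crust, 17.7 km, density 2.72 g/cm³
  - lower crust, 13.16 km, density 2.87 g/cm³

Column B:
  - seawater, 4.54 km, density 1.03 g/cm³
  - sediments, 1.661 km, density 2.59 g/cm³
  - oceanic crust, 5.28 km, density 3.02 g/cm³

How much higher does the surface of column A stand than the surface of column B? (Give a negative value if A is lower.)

For any compensation level in the mantle, the mantle terms cancel and isostasy reduces to e = (Σt_A − Σt_B) − (Σ(ρt)_A − Σ(ρt)_B) / ρ_m.
Σt_A = 30.86 km; Σt_B = 11.481 km; Σ(ρt)_A = 85.9132; Σ(ρt)_B = 24.92379 (in km·g/cm³).
e = (30.86 − 11.481) − (85.9132 − 24.92379) / 3.38 = 1.33 km.

1.33 km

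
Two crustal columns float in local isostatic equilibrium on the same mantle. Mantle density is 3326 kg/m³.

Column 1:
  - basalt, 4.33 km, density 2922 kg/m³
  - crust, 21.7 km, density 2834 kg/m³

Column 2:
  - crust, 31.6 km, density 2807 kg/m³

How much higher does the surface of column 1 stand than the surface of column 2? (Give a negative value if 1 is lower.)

−1.2 km

For any compensation level in the mantle, the mantle terms cancel and isostasy reduces to e = (Σt_1 − Σt_2) − (Σ(ρt)_1 − Σ(ρt)_2) / ρ_m.
Σt_1 = 26.03 km; Σt_2 = 31.6 km; Σ(ρt)_1 = 74150.06; Σ(ρt)_2 = 88701.2 (in km·kg/m³).
e = (26.03 − 31.6) − (74150.06 − 88701.2) / 3326 = −1.2 km.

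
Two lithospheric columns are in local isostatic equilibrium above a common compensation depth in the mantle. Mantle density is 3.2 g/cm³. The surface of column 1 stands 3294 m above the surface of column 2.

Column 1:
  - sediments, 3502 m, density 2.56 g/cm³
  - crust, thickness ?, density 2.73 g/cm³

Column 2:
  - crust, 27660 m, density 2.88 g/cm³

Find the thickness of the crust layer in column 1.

Take the compensation level at the base of the deeper column (depth z_c below the surface of column 1) and equate Σ ρ_i t_i down to z_c; mantle fills any gap and the z_c terms cancel.
Column 1: 3502×2.56 + x×2.73 + (z_c − 3502 − x)×3.2
Column 2: 3294×0 + 27660×2.88 + (z_c − 3294 − 27660)×3.2
The z_c×3.2 term appears on both sides and cancels. Collect the known terms of each column as K = Σ(ρt)_known − 3.2 × (depth of known layers): K_1 = 8965.12 − 3.2×3502 = −2241.28; K_2 = 79660.8 − 3.2×(3294 + 27660) = −19392.
Balance: K_1 − x×(3.2 − 2.73) = K_2, so x = (K_1 − K_2)/(3.2 − 2.73) = 17150.7/0.47 = 36500 m.

36500 m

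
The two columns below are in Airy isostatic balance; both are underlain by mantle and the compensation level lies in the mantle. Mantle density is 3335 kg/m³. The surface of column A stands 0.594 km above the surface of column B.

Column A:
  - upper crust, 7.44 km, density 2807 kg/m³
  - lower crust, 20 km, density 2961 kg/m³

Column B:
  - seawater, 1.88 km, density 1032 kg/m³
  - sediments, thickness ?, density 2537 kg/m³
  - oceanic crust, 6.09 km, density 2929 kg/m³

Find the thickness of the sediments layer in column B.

3.29 km

Take the compensation level at the base of the deeper column (depth z_c below the surface of column A) and equate Σ ρ_i t_i down to z_c; mantle fills any gap and the z_c terms cancel.
Column A: 7.44×2807 + 20×2961 + (z_c − 27.44)×3335
Column B: 0.594×0 + 1.88×1032 + x×2537 + 6.09×2929 + (z_c − 0.594 − 7.97 − x)×3335
The z_c×3335 term appears on both sides and cancels. Collect the known terms of each column as K = Σ(ρt)_known − 3335 × (depth of known layers): K_A = 80104.08 − 3335×27.44 = −11408.32; K_B = 19777.77 − 3335×(0.594 + 7.97) = −8783.17.
Balance: K_A = K_B − x×(3335 − 2537), so x = (K_B − K_A)/(3335 − 2537) = 2625.15/798 = 3.29 km.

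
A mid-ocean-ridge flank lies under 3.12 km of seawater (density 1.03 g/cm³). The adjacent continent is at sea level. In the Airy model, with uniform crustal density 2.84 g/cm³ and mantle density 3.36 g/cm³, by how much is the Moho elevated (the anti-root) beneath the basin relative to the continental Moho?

10.9 km

Isostatic balance requires: replacing crust with seawater at the top is compensated by replacing crust with mantle at the base: d (ρ_c − ρ_w) = a (ρ_m − ρ_c).
a = d (ρ_c − ρ_w)/(ρ_m − ρ_c) = 3.12 km × 1.81/0.52 = 10.9 km.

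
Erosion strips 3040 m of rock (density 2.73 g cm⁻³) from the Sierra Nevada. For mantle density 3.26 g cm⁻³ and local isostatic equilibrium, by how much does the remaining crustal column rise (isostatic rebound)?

Unloading: uplift u = e ρ_c/ρ_m = 3040 m × 2.73/3.26 = 2550 m.

2550 m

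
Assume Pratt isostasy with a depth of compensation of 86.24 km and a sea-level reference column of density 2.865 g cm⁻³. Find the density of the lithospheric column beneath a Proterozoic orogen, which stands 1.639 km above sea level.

2.81 g cm⁻³

Pratt balance: ρ_ref D = ρ (D + h).
ρ = ρ_ref D/(D + h) = 2.865 × 86.24 km/(86.24 km + 1.639 km) = 2.81 g cm⁻³.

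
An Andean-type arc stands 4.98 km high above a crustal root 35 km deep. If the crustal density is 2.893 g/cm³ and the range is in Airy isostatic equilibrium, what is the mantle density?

3.3 g/cm³

Airy balance: ρ_c h = (ρ_m − ρ_c) r → ρ_m = ρ_c (1 + h/r).
ρ_m = 2.893 × (1 + 4.98 km/35 km) = 3.3 g/cm³.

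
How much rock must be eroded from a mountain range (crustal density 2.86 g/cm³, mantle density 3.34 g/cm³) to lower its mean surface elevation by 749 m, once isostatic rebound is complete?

5210 m

Net drop Δ = e − u = e − e ρ_c/ρ_m = e (ρ_m − ρ_c)/ρ_m.
e = Δ ρ_m/(ρ_m − ρ_c) = 749 m × 3.34/0.48 = 5210 m.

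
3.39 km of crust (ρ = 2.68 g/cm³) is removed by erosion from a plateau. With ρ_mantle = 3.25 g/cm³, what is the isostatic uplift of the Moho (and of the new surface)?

2.8 km

Unloading: uplift u = e ρ_c/ρ_m = 3.39 km × 2.68/3.25 = 2.8 km.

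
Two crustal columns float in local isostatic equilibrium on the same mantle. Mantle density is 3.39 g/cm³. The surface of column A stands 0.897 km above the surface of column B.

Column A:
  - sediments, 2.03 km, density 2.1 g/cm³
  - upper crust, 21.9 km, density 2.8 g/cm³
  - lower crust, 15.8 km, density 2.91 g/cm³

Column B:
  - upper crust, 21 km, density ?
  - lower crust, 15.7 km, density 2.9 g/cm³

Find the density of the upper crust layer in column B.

Take the compensation level at the base of the deeper column (depth z_c below the surface of column A) and equate Σ ρ_i t_i down to z_c; mantle fills any gap and the z_c terms cancel.
Column A: 2.03×2.1 + 21.9×2.8 + 15.8×2.91 + (z_c − 39.73)×3.39
Column B: 0.897×0 + 21×ρ + 15.7×2.9 + (z_c − 0.897 − 36.7)×3.39
The z_c×3.39 term appears on both sides and cancels. Collect the known terms of each column as K = Σ(ρt)_known − 3.39 × (depth of known layers): K_A = 111.561 − 3.39×39.73 = −23.1237; K_B = 45.53 − 3.39×(0.897 + 36.7) = −81.92383.
Balance: K_A = K_B + 21×ρ, so ρ = (K_A − K_B)/21 = 58.8001/21 = 2.8 g/cm³.

2.8 g/cm³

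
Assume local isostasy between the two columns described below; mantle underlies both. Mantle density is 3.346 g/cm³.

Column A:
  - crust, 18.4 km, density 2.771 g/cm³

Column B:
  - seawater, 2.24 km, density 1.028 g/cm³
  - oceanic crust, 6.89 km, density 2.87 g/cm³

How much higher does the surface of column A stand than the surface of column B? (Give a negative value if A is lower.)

For any compensation level in the mantle, the mantle terms cancel and isostasy reduces to e = (Σt_A − Σt_B) − (Σ(ρt)_A − Σ(ρt)_B) / ρ_m.
Σt_A = 18.4 km; Σt_B = 9.13 km; Σ(ρt)_A = 50.9864; Σ(ρt)_B = 22.07702 (in km·g/cm³).
e = (18.4 − 9.13) − (50.9864 − 22.07702) / 3.346 = 0.63 km.

0.63 km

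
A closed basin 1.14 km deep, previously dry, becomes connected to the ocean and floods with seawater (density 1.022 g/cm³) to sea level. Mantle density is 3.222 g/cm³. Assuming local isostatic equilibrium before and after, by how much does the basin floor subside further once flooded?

After flooding the water column is d + s deep. Its weight must equal the weight of mantle displaced by the extra subsidence s: (d + s) ρ_w = s ρ_m.
s = d ρ_w / (ρ_m − ρ_w) = 1.14 km × 1.022/(3.222 − 1.022) = 0.53 km.

0.53 km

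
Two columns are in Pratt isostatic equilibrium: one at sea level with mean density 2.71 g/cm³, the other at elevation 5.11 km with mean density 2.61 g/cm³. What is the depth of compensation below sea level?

133 km

ρ_ref D = ρ (D + h) → D (ρ_ref − ρ) = ρ h.
D = ρ h/(ρ_ref − ρ) = 2.61 × 5.11 km/(2.71 − 2.61) = 133 km.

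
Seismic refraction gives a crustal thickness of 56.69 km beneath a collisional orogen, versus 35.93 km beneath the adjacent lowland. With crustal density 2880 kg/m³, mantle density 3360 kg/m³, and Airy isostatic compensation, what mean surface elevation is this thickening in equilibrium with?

2.97 km

Excess crust Δ = 56.69 km − 35.93 km = 20.76 km, split between elevation h and root r with h + r = Δ.
Airy balance ρ_c h = (ρ_m − ρ_c) r gives r = h ρ_c/(ρ_m − ρ_c), so h (1 + ρ_c/(ρ_m − ρ_c)) = Δ, i.e. h = Δ (ρ_m − ρ_c)/ρ_m.
h = 20.76 km × 480/3360 = 2.97 km.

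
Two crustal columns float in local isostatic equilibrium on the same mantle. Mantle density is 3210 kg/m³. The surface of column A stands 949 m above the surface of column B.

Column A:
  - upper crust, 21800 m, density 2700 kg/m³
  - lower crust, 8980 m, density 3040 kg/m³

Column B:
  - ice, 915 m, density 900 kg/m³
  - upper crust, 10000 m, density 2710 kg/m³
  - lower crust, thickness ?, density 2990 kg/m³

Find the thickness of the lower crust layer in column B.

Take the compensation level at the base of the deeper column (depth z_c below the surface of column A) and equate Σ ρ_i t_i down to z_c; mantle fills any gap and the z_c terms cancel.
Column A: 21800×2700 + 8980×3040 + (z_c − 30780)×3210
Column B: 949×0 + 915×900 + 10000×2710 + x×2990 + (z_c − 949 − 10915 − x)×3210
The z_c×3210 term appears on both sides and cancels. Collect the known terms of each column as K = Σ(ρt)_known − 3210 × (depth of known layers): K_A = 86159200 − 3210×30780 = −12644600; K_B = 27923500 − 3210×(949 + 10915) = −10159940.
Balance: K_A = K_B − x×(3210 − 2990), so x = (K_B − K_A)/(3210 − 2990) = 2484660/220 = 11300 m.

11300 m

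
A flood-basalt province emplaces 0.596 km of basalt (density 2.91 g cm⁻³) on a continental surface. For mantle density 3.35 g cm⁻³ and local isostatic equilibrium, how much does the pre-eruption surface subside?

Subaerial loading: s = t ρ_load / ρ_m.
s = 0.596 km × 2.91/3.35 = 0.518 km.

0.518 km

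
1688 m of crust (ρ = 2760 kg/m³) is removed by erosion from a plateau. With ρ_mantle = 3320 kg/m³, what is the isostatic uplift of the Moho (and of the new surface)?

1400 m

Unloading: uplift u = e ρ_c/ρ_m = 1688 m × 2760/3320 = 1400 m.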